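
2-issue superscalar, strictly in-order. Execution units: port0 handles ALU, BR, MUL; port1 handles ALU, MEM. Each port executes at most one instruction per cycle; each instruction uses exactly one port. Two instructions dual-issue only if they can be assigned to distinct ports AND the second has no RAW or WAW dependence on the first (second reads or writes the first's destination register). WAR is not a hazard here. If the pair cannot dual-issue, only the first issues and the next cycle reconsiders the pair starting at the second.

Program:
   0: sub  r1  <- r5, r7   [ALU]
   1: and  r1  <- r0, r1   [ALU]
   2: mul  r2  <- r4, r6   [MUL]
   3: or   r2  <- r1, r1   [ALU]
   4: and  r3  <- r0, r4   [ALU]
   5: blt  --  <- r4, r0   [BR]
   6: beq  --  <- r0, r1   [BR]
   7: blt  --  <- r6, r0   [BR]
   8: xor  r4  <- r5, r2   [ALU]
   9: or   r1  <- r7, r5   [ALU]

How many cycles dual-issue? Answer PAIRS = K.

PAIRS = 3

c0: i0 sub.ALU  RAW+WAW r1
c1: i1/i2 and.ALU+mul.MUL  dual
c2: i3/i4 or.ALU+and.ALU  dual
c3: i5 blt.BR  no-port BR/BR
c4: i6 beq.BR  no-port BR/BR
c5: i7/i8 blt.BR+xor.ALU  dual
c6: i9 or.ALU  tail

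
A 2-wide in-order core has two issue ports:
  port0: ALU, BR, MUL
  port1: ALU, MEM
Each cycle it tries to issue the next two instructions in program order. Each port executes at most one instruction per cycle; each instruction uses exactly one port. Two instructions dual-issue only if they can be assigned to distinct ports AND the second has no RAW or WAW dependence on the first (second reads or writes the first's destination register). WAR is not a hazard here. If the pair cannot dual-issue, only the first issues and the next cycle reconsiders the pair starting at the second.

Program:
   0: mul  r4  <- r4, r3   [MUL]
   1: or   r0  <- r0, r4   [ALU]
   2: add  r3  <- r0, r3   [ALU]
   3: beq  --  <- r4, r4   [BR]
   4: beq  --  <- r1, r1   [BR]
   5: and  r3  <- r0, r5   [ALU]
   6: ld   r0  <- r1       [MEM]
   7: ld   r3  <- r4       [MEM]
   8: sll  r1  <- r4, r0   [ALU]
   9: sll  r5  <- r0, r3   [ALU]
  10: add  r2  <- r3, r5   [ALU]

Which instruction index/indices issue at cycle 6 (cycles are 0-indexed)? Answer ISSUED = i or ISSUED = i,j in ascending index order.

t=0 i0:mul.MUL ; RAW r4
t=1 i1:or.ALU ; RAW r0
t=2 i2+i3:add.ALU/beq.BR ; 2-wide
t=3 i4+i5:beq.BR/and.ALU ; 2-wide
t=4 i6:ld.MEM ; no-port MEM/MEM
t=5 i7+i8:ld.MEM/sll.ALU ; 2-wide
t=6 i9:sll.ALU ; RAW r5
t=7 i10:add.ALU ; tail

ISSUED = 9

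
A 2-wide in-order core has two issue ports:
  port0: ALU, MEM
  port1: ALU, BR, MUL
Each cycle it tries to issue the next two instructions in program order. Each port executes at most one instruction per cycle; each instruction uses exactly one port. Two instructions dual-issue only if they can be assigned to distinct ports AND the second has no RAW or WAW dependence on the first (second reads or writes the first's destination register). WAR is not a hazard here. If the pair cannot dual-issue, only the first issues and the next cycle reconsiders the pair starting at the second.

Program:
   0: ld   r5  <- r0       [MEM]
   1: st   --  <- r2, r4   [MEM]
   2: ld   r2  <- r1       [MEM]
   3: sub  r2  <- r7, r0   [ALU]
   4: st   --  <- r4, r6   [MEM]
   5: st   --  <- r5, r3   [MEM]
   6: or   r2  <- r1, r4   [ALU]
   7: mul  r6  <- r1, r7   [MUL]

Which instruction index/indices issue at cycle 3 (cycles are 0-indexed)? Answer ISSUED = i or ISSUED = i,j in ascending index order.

  cy0 -> i0 (ld.MEM) no-port MEM/MEM
  cy1 -> i1 (st.MEM) no-port MEM/MEM
  cy2 -> i2 (ld.MEM) WAW r2
  cy3 -> i3/i4 (sub.ALU+st.MEM) pair
  cy4 -> i5/i6 (st.MEM+or.ALU) pair
  cy5 -> i7 (mul.MUL) tail

ISSUED = 3,4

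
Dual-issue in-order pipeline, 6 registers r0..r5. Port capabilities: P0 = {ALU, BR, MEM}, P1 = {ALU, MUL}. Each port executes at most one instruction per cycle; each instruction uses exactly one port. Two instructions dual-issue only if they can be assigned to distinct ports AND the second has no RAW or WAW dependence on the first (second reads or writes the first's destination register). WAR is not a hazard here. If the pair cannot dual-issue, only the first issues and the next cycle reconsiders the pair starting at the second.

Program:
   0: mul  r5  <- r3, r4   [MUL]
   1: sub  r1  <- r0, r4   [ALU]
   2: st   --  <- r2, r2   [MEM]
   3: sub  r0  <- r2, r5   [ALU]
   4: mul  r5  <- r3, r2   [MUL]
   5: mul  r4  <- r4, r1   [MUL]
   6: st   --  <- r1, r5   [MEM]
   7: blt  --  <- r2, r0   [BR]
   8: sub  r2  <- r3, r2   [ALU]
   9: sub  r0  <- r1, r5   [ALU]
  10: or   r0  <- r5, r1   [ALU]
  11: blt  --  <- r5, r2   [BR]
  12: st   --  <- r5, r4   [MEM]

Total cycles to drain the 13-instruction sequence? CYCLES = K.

CYCLES = 8

  cy0 -> i0+i1 (mul.MUL;sub.ALU) 2-wide
  cy1 -> i2+i3 (st.MEM;sub.ALU) 2-wide
  cy2 -> i4 (mul.MUL) no-port MUL/MUL
  cy3 -> i5+i6 (mul.MUL;st.MEM) 2-wide
  cy4 -> i7+i8 (blt.BR;sub.ALU) 2-wide
  cy5 -> i9 (sub.ALU) WAW r0
  cy6 -> i10+i11 (or.ALU;blt.BR) 2-wide
  cy7 -> i12 (st.MEM) tail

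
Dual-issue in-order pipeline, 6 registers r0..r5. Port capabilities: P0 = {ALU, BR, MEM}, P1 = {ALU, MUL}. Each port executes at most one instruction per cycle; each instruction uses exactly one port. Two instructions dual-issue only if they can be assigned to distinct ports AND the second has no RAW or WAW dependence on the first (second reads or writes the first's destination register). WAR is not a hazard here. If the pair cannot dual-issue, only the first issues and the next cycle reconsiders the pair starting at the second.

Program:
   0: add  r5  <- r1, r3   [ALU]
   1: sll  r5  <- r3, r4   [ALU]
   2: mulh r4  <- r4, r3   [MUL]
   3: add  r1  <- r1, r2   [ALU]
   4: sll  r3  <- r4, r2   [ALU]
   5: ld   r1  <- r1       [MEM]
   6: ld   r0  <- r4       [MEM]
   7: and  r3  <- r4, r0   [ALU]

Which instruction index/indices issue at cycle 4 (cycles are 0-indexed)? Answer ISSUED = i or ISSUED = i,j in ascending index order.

ISSUED = 6

t=0 i0:add.ALU ; WAW r5
t=1 i1+i2:sll.ALU+mulh.MUL ; dual
t=2 i3+i4:add.ALU+sll.ALU ; dual
t=3 i5:ld.MEM ; no-port MEM/MEM
t=4 i6:ld.MEM ; RAW r0
t=5 i7:and.ALU ; tail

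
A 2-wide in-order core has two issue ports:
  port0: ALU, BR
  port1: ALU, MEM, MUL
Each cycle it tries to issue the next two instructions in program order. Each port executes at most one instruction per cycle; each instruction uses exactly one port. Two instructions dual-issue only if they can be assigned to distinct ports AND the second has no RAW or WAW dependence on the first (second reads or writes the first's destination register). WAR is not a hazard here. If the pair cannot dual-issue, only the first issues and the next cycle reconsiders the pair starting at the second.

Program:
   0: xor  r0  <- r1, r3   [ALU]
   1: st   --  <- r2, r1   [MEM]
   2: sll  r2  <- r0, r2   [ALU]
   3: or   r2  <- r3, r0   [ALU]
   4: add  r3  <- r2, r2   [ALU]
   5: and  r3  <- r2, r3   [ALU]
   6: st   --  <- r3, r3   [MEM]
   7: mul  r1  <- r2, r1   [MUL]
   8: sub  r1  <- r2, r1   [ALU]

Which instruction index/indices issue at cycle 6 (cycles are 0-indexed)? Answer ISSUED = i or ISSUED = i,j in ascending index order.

ISSUED = 7

t=0 i0+i1:xor+st ; pair
t=1 i2:sll ; WAW r2
t=2 i3:or ; RAW r2
t=3 i4:add ; RAW+WAW r3
t=4 i5:and ; RAW r3
t=5 i6:st ; no-port MEM/MUL
t=6 i7:mul ; RAW+WAW r1
t=7 i8:sub ; tail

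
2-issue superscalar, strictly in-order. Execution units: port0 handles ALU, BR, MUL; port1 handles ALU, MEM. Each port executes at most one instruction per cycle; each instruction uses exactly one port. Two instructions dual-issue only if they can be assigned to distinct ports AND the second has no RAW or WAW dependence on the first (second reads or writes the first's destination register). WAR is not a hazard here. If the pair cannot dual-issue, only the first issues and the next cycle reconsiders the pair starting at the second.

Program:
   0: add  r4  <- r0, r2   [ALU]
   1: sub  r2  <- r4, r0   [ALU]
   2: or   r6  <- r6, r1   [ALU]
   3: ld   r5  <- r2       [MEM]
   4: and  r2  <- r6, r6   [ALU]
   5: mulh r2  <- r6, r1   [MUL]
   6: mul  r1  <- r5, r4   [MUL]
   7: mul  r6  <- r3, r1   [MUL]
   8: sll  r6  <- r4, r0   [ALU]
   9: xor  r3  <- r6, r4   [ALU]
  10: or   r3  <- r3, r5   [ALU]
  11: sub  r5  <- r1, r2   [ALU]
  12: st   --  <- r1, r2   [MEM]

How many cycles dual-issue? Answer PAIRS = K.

PAIRS = 3

[0] i0  add  -- RAW r4
[1] i1/i2  sub/or  -- pair
[2] i3/i4  ld/and  -- pair
[3] i5  mulh  -- no-port MUL/MUL
[4] i6  mul  -- no-port MUL/MUL
[5] i7  mul  -- WAW r6
[6] i8  sll  -- RAW r6
[7] i9  xor  -- RAW+WAW r3
[8] i10/i11  or/sub  -- pair
[9] i12  st  -- tail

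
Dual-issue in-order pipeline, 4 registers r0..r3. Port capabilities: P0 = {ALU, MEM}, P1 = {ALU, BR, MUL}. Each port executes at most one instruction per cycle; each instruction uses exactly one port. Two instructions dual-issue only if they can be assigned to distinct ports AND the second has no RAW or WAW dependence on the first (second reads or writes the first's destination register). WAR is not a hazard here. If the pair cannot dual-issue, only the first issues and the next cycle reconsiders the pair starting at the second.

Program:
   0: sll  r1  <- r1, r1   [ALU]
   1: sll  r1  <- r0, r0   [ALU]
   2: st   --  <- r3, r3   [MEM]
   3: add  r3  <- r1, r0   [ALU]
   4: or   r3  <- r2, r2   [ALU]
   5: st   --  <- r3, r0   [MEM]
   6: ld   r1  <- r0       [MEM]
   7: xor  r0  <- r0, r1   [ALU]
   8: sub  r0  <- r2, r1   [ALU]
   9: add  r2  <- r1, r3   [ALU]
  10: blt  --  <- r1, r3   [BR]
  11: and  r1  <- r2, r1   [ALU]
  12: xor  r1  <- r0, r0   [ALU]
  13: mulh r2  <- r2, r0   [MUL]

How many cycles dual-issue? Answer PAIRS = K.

t=0 i0:sll.ALU ; WAW r1
t=1 i1,i2:sll.ALU+st.MEM ; pair
t=2 i3:add.ALU ; WAW r3
t=3 i4:or.ALU ; RAW r3
t=4 i5:st.MEM ; no-port MEM/MEM
t=5 i6:ld.MEM ; RAW r1
t=6 i7:xor.ALU ; WAW r0
t=7 i8,i9:sub.ALU+add.ALU ; pair
t=8 i10,i11:blt.BR+and.ALU ; pair
t=9 i12,i13:xor.ALU+mulh.MUL ; pair

PAIRS = 4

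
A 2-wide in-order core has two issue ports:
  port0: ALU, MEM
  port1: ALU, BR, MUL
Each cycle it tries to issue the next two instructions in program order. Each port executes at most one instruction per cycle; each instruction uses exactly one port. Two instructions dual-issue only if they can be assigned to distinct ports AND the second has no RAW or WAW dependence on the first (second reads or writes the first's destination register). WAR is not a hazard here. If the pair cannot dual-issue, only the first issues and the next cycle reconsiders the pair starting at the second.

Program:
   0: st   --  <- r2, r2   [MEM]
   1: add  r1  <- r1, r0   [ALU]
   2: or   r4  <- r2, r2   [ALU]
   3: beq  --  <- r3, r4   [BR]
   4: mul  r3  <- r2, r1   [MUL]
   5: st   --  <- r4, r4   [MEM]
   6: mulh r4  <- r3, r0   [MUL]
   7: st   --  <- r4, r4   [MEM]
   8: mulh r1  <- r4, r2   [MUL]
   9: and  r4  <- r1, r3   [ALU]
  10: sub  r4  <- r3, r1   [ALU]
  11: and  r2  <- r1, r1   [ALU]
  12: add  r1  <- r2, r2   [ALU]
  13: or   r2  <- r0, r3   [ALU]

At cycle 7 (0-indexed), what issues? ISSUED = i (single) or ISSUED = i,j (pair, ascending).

ISSUED = 10,11

0. st/add @i0,i1  | dual
1. or @i2  | RAW r4
2. beq @i3  | no-port BR/MUL
3. mul/st @i4,i5  | dual
4. mulh @i6  | RAW r4
5. st/mulh @i7,i8  | dual
6. and @i9  | WAW r4
7. sub/and @i10,i11  | dual
8. add/or @i12,i13  | dual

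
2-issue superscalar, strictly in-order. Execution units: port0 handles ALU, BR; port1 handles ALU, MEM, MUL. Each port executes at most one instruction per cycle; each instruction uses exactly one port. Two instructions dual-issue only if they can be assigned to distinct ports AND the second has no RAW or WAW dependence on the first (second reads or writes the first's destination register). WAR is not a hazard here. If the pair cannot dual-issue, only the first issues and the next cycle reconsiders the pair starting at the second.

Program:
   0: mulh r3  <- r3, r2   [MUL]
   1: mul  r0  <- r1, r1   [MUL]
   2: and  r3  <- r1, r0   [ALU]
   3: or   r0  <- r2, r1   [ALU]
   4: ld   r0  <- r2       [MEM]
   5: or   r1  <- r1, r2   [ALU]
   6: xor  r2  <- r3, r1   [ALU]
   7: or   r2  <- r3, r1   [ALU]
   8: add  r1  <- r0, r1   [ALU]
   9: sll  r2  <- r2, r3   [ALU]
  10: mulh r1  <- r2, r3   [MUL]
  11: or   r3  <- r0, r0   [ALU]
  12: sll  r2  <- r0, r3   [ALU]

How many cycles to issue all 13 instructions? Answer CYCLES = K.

CYCLES = 9

0. mulh.MUL @i0  | no-port MUL/MUL
1. mul.MUL @i1  | RAW r0
2. and.ALU+or.ALU @i2,i3  | 2-wide
3. ld.MEM+or.ALU @i4,i5  | 2-wide
4. xor.ALU @i6  | WAW r2
5. or.ALU+add.ALU @i7,i8  | 2-wide
6. sll.ALU @i9  | RAW r2
7. mulh.MUL+or.ALU @i10,i11  | 2-wide
8. sll.ALU @i12  | tail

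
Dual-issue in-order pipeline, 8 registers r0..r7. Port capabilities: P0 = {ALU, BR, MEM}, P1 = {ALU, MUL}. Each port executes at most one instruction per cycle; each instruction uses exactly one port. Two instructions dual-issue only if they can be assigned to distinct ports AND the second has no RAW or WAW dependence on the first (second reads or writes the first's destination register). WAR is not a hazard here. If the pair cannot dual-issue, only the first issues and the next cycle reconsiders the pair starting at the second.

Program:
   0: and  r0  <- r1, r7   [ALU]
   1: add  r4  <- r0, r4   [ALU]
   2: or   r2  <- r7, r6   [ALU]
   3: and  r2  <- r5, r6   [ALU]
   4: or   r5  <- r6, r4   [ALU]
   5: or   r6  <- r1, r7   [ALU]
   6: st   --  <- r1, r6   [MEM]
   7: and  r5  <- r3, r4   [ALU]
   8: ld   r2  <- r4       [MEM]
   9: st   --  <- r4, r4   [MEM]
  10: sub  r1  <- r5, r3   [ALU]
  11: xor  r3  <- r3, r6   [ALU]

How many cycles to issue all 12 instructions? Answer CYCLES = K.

CYCLES = 8

t=0 i0:and.ALU ; RAW r0
t=1 i1+i2:add.ALU+or.ALU ; dual
t=2 i3+i4:and.ALU+or.ALU ; dual
t=3 i5:or.ALU ; RAW r6
t=4 i6+i7:st.MEM+and.ALU ; dual
t=5 i8:ld.MEM ; no-port MEM/MEM
t=6 i9+i10:st.MEM+sub.ALU ; dual
t=7 i11:xor.ALU ; tail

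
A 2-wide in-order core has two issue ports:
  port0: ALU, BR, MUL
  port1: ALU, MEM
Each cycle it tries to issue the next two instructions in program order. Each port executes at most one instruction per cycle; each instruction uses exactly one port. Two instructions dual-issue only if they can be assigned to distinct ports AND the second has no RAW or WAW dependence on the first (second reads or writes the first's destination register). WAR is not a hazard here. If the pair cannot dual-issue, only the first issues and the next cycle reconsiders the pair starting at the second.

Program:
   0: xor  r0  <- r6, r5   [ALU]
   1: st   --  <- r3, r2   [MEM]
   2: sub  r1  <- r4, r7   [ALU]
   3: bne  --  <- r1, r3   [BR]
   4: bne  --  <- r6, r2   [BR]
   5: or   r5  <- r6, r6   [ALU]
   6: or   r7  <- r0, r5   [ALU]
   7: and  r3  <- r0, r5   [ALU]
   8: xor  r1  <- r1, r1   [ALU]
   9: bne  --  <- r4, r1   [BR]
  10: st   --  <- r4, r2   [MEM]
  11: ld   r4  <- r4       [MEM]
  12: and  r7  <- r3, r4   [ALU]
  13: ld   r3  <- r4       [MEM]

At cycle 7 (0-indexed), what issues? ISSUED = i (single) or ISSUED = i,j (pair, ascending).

c0: i0&i1 xor/st  dual
c1: i2 sub  RAW r1
c2: i3 bne  no-port BR/BR
c3: i4&i5 bne/or  dual
c4: i6&i7 or/and  dual
c5: i8 xor  RAW r1
c6: i9&i10 bne/st  dual
c7: i11 ld  RAW r4
c8: i12&i13 and/ld  dual

ISSUED = 11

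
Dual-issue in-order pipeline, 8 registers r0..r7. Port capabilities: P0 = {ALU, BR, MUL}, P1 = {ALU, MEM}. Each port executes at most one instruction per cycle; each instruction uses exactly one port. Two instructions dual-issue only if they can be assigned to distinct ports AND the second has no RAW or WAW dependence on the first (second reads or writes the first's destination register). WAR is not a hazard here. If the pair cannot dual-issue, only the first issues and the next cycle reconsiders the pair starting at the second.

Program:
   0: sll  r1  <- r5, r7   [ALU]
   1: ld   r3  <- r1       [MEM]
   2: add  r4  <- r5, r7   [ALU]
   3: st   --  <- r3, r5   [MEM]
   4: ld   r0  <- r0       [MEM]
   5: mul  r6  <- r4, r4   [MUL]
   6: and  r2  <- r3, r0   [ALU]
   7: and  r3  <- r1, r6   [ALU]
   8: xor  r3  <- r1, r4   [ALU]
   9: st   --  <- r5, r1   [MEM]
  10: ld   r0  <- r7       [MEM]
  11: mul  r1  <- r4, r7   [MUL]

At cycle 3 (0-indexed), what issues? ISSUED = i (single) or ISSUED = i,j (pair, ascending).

t=0 i0:sll ; RAW r1
t=1 i1&i2:ld;add ; dual
t=2 i3:st ; no-port MEM/MEM
t=3 i4&i5:ld;mul ; dual
t=4 i6&i7:and;and ; dual
t=5 i8&i9:xor;st ; dual
t=6 i10&i11:ld;mul ; dual

ISSUED = 4,5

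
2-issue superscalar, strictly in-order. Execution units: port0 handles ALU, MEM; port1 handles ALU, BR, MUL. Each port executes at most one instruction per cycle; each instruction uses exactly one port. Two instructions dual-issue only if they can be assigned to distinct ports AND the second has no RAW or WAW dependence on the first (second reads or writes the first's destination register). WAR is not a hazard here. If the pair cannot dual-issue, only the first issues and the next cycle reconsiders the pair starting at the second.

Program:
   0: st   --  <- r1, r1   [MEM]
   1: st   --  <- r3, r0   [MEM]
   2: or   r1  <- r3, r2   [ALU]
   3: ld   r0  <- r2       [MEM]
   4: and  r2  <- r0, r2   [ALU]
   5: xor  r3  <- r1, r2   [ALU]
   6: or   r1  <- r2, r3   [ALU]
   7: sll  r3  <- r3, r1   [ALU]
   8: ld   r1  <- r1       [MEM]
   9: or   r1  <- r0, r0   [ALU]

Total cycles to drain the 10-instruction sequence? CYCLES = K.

CYCLES = 8

[0] i0  st.MEM  -- no-port MEM/MEM
[1] i1,i2  st.MEM+or.ALU  -- pair
[2] i3  ld.MEM  -- RAW r0
[3] i4  and.ALU  -- RAW r2
[4] i5  xor.ALU  -- RAW r3
[5] i6  or.ALU  -- RAW r1
[6] i7,i8  sll.ALU+ld.MEM  -- pair
[7] i9  or.ALU  -- tail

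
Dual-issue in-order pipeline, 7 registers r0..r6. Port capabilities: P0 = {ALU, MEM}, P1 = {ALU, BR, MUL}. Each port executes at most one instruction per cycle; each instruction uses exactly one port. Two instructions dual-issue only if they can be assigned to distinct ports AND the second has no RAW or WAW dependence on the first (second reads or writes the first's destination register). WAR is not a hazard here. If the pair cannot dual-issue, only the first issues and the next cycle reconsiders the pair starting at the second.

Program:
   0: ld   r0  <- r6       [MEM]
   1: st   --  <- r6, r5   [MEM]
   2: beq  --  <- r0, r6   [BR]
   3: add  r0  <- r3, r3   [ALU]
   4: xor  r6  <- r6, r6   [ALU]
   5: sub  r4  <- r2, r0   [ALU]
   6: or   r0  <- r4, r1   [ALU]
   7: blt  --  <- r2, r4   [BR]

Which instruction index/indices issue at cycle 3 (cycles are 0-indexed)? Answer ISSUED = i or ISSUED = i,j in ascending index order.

[0] i0  ld.MEM  -- no-port MEM/MEM
[1] i1+i2  st.MEM/beq.BR  -- dual
[2] i3+i4  add.ALU/xor.ALU  -- dual
[3] i5  sub.ALU  -- RAW r4
[4] i6+i7  or.ALU/blt.BR  -- dual

ISSUED = 5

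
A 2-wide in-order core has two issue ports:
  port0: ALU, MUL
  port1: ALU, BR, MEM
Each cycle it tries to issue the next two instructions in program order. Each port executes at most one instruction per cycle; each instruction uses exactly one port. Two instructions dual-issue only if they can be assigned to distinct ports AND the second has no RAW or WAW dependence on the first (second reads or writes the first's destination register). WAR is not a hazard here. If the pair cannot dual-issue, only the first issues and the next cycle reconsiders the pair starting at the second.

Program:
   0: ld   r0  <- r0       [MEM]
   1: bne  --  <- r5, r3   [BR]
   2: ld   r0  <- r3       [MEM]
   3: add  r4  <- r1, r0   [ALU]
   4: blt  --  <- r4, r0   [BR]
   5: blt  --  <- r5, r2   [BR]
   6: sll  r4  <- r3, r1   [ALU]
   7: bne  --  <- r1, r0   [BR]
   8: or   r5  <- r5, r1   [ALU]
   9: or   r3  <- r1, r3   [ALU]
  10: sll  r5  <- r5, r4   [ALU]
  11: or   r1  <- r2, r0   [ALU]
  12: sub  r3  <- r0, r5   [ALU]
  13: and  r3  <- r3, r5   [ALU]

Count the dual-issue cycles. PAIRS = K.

t=0 i0:ld ; no-port MEM/BR
t=1 i1:bne ; no-port BR/MEM
t=2 i2:ld ; RAW r0
t=3 i3:add ; RAW r4
t=4 i4:blt ; no-port BR/BR
t=5 i5/i6:blt+sll ; 2-wide
t=6 i7/i8:bne+or ; 2-wide
t=7 i9/i10:or+sll ; 2-wide
t=8 i11/i12:or+sub ; 2-wide
t=9 i13:and ; tail

PAIRS = 4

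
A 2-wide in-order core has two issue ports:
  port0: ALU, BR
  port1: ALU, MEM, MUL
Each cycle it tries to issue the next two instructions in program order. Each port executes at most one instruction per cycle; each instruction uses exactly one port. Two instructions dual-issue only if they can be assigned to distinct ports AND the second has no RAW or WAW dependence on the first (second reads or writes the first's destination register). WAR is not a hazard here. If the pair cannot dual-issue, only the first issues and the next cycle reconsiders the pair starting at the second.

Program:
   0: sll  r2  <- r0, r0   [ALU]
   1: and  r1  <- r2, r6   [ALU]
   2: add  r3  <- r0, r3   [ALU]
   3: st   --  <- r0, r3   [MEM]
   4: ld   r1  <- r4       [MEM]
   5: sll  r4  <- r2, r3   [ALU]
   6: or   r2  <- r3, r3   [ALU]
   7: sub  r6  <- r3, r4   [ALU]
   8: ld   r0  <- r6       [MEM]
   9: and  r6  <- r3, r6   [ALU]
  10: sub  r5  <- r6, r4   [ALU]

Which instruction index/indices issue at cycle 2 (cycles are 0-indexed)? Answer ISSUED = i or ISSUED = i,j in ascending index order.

ISSUED = 3

  cy0 -> i0 (sll.ALU) RAW r2
  cy1 -> i1&i2 (and.ALU+add.ALU) pair
  cy2 -> i3 (st.MEM) no-port MEM/MEM
  cy3 -> i4&i5 (ld.MEM+sll.ALU) pair
  cy4 -> i6&i7 (or.ALU+sub.ALU) pair
  cy5 -> i8&i9 (ld.MEM+and.ALU) pair
  cy6 -> i10 (sub.ALU) tail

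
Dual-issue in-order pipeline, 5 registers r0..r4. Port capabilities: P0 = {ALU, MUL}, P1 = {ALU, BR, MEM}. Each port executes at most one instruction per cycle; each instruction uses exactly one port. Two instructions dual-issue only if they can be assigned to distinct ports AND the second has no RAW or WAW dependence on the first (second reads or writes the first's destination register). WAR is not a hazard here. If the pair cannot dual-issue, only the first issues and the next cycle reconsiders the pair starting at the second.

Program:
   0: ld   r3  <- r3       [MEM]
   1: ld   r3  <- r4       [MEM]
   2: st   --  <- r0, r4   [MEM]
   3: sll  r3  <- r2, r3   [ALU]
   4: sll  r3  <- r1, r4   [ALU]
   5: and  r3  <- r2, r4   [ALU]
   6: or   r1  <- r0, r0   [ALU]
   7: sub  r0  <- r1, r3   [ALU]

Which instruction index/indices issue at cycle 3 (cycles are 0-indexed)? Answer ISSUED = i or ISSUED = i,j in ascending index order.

ISSUED = 4

[0] i0  ld.MEM  -- no-port MEM/MEM
[1] i1  ld.MEM  -- no-port MEM/MEM
[2] i2+i3  st.MEM+sll.ALU  -- pair
[3] i4  sll.ALU  -- WAW r3
[4] i5+i6  and.ALU+or.ALU  -- pair
[5] i7  sub.ALU  -- tail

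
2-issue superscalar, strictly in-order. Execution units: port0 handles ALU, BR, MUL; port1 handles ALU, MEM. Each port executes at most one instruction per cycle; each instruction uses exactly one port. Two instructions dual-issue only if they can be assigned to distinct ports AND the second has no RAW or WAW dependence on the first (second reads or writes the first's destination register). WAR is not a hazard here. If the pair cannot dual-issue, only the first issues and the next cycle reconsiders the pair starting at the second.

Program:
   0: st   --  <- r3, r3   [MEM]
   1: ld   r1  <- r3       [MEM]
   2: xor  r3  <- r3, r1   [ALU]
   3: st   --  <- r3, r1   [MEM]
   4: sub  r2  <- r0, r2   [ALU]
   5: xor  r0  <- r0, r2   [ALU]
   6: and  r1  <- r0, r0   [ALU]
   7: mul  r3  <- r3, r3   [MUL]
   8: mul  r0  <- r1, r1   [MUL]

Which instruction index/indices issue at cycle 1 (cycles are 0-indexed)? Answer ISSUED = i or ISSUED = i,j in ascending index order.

ISSUED = 1

#0 head=0: st i0 no-port MEM/MEM
#1 head=1: ld i1 RAW r1
#2 head=2: xor i2 RAW r3
#3 head=3: st/sub i3+i4 2-wide
#4 head=5: xor i5 RAW r0
#5 head=6: and/mul i6+i7 2-wide
#6 head=8: mul i8 tail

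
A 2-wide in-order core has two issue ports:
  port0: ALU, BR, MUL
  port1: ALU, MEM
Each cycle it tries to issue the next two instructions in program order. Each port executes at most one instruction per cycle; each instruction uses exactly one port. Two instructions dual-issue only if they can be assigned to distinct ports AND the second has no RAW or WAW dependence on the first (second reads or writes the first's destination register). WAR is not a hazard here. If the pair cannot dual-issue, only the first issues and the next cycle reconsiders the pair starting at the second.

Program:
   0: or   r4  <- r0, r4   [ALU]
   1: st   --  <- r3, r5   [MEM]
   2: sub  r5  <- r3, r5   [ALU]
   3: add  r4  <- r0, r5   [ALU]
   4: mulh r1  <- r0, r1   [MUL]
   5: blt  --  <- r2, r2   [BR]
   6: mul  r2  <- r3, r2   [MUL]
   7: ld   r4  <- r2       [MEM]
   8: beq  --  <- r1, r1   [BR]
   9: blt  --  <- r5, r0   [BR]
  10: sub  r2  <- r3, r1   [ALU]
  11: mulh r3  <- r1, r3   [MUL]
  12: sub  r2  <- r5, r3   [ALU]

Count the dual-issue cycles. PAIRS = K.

[0] i0&i1  or.ALU;st.MEM  -- dual
[1] i2  sub.ALU  -- RAW r5
[2] i3&i4  add.ALU;mulh.MUL  -- dual
[3] i5  blt.BR  -- no-port BR/MUL
[4] i6  mul.MUL  -- RAW r2
[5] i7&i8  ld.MEM;beq.BR  -- dual
[6] i9&i10  blt.BR;sub.ALU  -- dual
[7] i11  mulh.MUL  -- RAW r3
[8] i12  sub.ALU  -- tail

PAIRS = 4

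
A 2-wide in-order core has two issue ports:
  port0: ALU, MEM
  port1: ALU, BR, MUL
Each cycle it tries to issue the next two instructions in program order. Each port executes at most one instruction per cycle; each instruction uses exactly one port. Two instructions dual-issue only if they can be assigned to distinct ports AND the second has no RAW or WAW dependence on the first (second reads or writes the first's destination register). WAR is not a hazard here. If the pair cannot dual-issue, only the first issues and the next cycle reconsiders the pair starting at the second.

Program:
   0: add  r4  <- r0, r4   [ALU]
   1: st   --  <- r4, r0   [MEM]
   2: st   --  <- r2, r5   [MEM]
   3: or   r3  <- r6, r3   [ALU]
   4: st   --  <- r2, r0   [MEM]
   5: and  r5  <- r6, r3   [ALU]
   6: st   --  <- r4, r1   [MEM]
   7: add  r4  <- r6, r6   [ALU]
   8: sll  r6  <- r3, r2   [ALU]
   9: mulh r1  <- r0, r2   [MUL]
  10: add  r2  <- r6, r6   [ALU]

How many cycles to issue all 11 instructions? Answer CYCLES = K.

CYCLES = 7

0. add @i0  | RAW r4
1. st @i1  | no-port MEM/MEM
2. st/or @i2&i3  | pair
3. st/and @i4&i5  | pair
4. st/add @i6&i7  | pair
5. sll/mulh @i8&i9  | pair
6. add @i10  | tail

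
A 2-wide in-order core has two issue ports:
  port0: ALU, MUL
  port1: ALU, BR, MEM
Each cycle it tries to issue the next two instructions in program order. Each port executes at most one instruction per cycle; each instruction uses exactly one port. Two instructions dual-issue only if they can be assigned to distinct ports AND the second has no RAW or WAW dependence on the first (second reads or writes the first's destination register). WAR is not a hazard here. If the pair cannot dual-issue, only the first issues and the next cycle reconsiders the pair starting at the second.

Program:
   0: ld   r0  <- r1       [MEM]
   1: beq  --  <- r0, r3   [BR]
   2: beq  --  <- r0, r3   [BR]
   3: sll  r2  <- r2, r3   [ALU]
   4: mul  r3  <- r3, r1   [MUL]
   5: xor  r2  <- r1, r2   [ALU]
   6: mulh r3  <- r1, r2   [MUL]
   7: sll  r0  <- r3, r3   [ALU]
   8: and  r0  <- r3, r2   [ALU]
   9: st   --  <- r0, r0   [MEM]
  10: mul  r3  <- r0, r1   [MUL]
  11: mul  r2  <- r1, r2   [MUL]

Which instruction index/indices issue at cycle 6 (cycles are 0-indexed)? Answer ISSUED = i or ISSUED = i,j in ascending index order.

ISSUED = 8

c0: i0 ld  no-port MEM/BR
c1: i1 beq  no-port BR/BR
c2: i2+i3 beq sll  dual
c3: i4+i5 mul xor  dual
c4: i6 mulh  RAW r3
c5: i7 sll  WAW r0
c6: i8 and  RAW r0
c7: i9+i10 st mul  dual
c8: i11 mul  tail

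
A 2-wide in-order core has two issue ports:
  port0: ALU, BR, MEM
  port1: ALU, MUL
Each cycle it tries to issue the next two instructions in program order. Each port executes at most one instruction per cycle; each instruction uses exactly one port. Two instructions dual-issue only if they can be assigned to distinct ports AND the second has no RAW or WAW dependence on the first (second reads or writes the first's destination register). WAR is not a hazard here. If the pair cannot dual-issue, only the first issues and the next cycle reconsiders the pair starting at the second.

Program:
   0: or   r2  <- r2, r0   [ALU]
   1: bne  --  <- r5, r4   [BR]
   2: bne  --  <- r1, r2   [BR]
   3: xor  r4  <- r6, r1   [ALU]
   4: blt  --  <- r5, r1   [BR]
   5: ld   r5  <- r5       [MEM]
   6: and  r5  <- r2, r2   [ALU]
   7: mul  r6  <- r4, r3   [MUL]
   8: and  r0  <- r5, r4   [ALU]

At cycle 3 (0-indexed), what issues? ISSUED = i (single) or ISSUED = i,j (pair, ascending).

ISSUED = 5

#0 head=0: or.ALU+bne.BR i0,i1 2-wide
#1 head=2: bne.BR+xor.ALU i2,i3 2-wide
#2 head=4: blt.BR i4 no-port BR/MEM
#3 head=5: ld.MEM i5 WAW r5
#4 head=6: and.ALU+mul.MUL i6,i7 2-wide
#5 head=8: and.ALU i8 tail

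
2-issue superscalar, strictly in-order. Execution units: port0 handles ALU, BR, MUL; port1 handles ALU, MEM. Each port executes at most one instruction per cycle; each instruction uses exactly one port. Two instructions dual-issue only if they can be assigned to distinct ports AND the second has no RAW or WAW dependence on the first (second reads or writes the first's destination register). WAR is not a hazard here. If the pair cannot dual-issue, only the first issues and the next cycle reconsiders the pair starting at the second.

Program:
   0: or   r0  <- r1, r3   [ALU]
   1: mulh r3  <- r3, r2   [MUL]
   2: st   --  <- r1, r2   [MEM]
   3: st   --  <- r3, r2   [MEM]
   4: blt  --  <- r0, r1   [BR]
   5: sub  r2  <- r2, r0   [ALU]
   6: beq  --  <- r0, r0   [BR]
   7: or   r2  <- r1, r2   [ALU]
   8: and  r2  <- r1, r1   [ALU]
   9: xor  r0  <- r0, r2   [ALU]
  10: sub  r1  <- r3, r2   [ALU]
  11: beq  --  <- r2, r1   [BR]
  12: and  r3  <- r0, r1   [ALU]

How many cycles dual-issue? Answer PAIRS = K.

PAIRS = 5

0. or.ALU/mulh.MUL @i0&i1  | pair
1. st.MEM @i2  | no-port MEM/MEM
2. st.MEM/blt.BR @i3&i4  | pair
3. sub.ALU/beq.BR @i5&i6  | pair
4. or.ALU @i7  | WAW r2
5. and.ALU @i8  | RAW r2
6. xor.ALU/sub.ALU @i9&i10  | pair
7. beq.BR/and.ALU @i11&i12  | pair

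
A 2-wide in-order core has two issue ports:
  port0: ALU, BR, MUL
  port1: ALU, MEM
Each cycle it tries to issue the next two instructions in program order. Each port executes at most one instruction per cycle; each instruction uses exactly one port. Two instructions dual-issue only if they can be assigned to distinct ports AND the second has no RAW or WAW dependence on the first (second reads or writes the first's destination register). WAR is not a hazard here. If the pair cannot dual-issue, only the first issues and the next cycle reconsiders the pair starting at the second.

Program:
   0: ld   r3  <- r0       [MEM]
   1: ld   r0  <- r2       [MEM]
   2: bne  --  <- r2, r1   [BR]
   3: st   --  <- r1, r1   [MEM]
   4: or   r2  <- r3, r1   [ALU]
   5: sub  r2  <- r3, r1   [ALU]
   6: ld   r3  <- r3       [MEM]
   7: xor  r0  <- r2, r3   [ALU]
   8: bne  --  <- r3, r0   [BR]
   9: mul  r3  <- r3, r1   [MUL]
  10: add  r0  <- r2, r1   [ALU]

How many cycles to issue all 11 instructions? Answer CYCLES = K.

c0: i0 ld  no-port MEM/MEM
c1: i1,i2 ld+bne  2-wide
c2: i3,i4 st+or  2-wide
c3: i5,i6 sub+ld  2-wide
c4: i7 xor  RAW r0
c5: i8 bne  no-port BR/MUL
c6: i9,i10 mul+add  2-wide

CYCLES = 7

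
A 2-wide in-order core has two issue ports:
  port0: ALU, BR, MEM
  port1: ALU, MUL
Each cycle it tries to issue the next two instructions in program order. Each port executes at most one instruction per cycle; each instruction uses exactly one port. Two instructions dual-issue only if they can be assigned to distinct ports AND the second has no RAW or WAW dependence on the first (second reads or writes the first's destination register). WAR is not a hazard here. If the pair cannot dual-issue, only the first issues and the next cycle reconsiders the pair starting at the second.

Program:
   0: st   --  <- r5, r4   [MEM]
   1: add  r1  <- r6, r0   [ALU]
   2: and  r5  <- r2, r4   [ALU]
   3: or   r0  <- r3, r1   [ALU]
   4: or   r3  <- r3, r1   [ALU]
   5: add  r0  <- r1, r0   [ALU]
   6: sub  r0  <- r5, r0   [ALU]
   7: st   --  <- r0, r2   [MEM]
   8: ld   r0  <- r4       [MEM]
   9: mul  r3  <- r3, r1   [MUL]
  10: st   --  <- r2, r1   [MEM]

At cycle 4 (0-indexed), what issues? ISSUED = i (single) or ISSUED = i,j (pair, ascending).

ISSUED = 7

0. st add @i0+i1  | pair
1. and or @i2+i3  | pair
2. or add @i4+i5  | pair
3. sub @i6  | RAW r0
4. st @i7  | no-port MEM/MEM
5. ld mul @i8+i9  | pair
6. st @i10  | tail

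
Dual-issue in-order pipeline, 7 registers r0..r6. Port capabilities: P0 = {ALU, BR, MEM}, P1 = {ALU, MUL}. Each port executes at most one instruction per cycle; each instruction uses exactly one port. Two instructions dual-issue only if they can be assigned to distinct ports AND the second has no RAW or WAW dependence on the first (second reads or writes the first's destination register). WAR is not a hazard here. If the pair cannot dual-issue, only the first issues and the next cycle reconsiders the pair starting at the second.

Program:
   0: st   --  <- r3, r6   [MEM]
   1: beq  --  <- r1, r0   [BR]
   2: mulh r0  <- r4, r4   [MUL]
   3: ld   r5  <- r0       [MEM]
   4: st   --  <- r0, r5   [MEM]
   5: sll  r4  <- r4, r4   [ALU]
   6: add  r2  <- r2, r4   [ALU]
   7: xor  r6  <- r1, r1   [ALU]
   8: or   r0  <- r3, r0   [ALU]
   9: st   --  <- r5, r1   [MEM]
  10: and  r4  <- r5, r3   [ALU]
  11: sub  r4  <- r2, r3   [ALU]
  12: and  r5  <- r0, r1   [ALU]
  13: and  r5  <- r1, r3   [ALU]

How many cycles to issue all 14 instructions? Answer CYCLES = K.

0. st.MEM @i0  | no-port MEM/BR
1. beq.BR+mulh.MUL @i1/i2  | dual
2. ld.MEM @i3  | no-port MEM/MEM
3. st.MEM+sll.ALU @i4/i5  | dual
4. add.ALU+xor.ALU @i6/i7  | dual
5. or.ALU+st.MEM @i8/i9  | dual
6. and.ALU @i10  | WAW r4
7. sub.ALU+and.ALU @i11/i12  | dual
8. and.ALU @i13  | tail

CYCLES = 9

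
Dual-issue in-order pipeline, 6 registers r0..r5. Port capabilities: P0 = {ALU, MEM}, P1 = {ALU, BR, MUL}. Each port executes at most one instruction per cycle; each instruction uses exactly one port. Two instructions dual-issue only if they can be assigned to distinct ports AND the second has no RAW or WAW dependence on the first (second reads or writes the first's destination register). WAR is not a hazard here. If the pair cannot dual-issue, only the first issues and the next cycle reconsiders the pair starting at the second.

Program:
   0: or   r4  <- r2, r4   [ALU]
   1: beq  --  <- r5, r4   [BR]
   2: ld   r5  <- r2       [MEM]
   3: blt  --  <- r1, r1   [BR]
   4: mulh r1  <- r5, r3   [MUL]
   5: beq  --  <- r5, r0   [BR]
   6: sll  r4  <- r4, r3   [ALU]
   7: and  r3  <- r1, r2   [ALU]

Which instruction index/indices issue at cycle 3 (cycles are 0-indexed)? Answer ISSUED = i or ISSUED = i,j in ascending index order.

ISSUED = 4

[0] i0  or.ALU  -- RAW r4
[1] i1,i2  beq.BR;ld.MEM  -- 2-wide
[2] i3  blt.BR  -- no-port BR/MUL
[3] i4  mulh.MUL  -- no-port MUL/BR
[4] i5,i6  beq.BR;sll.ALU  -- 2-wide
[5] i7  and.ALU  -- tail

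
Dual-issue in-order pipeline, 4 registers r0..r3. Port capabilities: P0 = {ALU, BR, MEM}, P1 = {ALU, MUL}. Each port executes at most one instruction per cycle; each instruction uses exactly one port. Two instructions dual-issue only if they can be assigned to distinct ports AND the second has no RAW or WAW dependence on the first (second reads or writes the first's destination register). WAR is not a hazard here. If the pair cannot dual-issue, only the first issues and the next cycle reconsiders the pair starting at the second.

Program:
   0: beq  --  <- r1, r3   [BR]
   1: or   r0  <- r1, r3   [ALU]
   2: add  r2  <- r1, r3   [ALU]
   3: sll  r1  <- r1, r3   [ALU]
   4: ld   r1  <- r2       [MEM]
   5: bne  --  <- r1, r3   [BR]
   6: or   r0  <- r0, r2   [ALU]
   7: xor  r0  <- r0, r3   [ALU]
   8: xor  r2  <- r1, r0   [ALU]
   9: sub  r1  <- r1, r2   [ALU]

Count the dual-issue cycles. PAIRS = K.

PAIRS = 3

c0: i0/i1 beq.BR;or.ALU  pair
c1: i2/i3 add.ALU;sll.ALU  pair
c2: i4 ld.MEM  no-port MEM/BR
c3: i5/i6 bne.BR;or.ALU  pair
c4: i7 xor.ALU  RAW r0
c5: i8 xor.ALU  RAW r2
c6: i9 sub.ALU  tail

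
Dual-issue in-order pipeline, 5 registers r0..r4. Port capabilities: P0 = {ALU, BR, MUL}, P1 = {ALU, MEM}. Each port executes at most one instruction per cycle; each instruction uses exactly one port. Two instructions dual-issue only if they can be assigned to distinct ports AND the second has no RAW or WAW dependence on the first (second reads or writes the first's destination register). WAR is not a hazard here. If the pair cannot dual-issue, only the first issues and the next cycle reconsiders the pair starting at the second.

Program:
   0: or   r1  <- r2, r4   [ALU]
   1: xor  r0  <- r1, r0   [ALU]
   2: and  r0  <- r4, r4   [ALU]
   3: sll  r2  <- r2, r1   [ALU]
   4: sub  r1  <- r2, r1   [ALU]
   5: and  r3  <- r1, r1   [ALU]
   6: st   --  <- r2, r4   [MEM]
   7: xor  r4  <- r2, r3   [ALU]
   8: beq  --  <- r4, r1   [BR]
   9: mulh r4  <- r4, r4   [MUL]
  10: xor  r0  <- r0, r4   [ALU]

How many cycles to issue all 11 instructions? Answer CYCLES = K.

CYCLES = 9

t=0 i0:or ; RAW r1
t=1 i1:xor ; WAW r0
t=2 i2+i3:and;sll ; 2-wide
t=3 i4:sub ; RAW r1
t=4 i5+i6:and;st ; 2-wide
t=5 i7:xor ; RAW r4
t=6 i8:beq ; no-port BR/MUL
t=7 i9:mulh ; RAW r4
t=8 i10:xor ; tail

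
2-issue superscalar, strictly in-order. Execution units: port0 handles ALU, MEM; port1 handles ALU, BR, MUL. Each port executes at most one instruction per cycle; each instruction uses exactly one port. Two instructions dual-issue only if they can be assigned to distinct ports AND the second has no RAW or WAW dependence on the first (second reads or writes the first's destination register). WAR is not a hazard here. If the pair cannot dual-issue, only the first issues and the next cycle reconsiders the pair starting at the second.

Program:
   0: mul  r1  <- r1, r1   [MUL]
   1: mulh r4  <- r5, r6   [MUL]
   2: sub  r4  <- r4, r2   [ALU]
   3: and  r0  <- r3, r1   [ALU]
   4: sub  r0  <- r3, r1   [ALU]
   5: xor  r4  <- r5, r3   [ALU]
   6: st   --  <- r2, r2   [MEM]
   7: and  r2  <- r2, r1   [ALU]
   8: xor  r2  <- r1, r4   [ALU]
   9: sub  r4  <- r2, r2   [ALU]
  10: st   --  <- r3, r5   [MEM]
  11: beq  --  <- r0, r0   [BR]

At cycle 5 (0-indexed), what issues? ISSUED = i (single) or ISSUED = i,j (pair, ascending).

[0] i0  mul  -- no-port MUL/MUL
[1] i1  mulh  -- RAW+WAW r4
[2] i2,i3  sub/and  -- pair
[3] i4,i5  sub/xor  -- pair
[4] i6,i7  st/and  -- pair
[5] i8  xor  -- RAW r2
[6] i9,i10  sub/st  -- pair
[7] i11  beq  -- tail

ISSUED = 8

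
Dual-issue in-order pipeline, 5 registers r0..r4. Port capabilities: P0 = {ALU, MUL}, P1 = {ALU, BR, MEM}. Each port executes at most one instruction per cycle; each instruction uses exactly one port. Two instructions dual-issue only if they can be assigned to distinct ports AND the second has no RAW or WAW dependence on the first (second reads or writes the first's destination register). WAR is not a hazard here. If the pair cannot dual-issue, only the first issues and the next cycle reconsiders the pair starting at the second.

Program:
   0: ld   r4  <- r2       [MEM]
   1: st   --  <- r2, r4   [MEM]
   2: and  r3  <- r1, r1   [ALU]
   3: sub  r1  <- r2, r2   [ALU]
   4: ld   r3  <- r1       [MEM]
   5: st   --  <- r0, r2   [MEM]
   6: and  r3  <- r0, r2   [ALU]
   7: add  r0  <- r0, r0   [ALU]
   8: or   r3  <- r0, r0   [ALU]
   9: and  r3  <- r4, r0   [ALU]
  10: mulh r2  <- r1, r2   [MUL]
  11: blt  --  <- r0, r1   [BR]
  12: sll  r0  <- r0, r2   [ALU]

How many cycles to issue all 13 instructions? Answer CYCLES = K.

  cy0 -> i0 (ld) no-port MEM/MEM
  cy1 -> i1,i2 (st/and) 2-wide
  cy2 -> i3 (sub) RAW r1
  cy3 -> i4 (ld) no-port MEM/MEM
  cy4 -> i5,i6 (st/and) 2-wide
  cy5 -> i7 (add) RAW r0
  cy6 -> i8 (or) WAW r3
  cy7 -> i9,i10 (and/mulh) 2-wide
  cy8 -> i11,i12 (blt/sll) 2-wide

CYCLES = 9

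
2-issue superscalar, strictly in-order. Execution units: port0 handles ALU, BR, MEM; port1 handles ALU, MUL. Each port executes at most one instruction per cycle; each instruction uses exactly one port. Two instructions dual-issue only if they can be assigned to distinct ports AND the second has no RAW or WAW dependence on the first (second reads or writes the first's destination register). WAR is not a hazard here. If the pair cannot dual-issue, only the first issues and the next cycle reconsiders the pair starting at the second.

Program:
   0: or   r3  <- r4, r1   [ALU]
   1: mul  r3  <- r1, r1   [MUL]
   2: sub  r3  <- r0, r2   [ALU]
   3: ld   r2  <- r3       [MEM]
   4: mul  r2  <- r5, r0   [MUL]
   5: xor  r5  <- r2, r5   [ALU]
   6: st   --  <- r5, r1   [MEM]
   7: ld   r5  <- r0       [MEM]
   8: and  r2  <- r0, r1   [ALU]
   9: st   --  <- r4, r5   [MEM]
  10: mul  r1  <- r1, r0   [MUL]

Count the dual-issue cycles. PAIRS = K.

c0: i0 or  WAW r3
c1: i1 mul  WAW r3
c2: i2 sub  RAW r3
c3: i3 ld  WAW r2
c4: i4 mul  RAW r2
c5: i5 xor  RAW r5
c6: i6 st  no-port MEM/MEM
c7: i7+i8 ld;and  dual
c8: i9+i10 st;mul  dual

PAIRS = 2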